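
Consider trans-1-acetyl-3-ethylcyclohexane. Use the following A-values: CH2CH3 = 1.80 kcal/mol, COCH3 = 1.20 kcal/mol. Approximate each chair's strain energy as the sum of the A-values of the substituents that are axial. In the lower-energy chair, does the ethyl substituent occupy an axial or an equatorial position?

C1 and C3 have the same parity, so for the trans isomer the two substituents are one axial and one equatorial in each chair.
Chair I (ethyl axial, acetyl equatorial): E = 1.80 kcal/mol.
Chair II (ethyl equatorial, acetyl axial): E = 1.20 kcal/mol.
Chair II is the more stable (lower-energy) conformer, and in that chair the ethyl group is equatorial.

equatorial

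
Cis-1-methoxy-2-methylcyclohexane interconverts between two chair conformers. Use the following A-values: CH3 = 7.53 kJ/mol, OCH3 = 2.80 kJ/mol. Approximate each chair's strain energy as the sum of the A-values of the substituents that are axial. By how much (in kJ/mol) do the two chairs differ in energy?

4.73 kJ/mol

C1 and C2 have opposite parity, so for the cis isomer the two substituents are one axial and one equatorial in each chair.
Chair I (methyl axial, methoxy equatorial): E = 7.53 kJ/mol.
Chair II (methyl equatorial, methoxy axial): E = 2.80 kJ/mol.
ΔE = 7.53 − 2.80 = 4.73 kJ/mol; chair II is more stable.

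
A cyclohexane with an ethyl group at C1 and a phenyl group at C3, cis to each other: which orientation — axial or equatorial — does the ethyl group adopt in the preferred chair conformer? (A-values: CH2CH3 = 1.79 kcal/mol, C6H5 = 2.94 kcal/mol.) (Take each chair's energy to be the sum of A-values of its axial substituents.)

equatorial

C1 and C3 have the same parity, so for the cis isomer the two substituents are e,e in one chair and a,a in the other.
Chair I (ethyl axial, phenyl axial): E = 4.73 kcal/mol.
Chair II (ethyl equatorial, phenyl equatorial): E = 0.00 kcal/mol.
Chair II is the more stable (lower-energy) conformer, and in that chair the ethyl group is equatorial.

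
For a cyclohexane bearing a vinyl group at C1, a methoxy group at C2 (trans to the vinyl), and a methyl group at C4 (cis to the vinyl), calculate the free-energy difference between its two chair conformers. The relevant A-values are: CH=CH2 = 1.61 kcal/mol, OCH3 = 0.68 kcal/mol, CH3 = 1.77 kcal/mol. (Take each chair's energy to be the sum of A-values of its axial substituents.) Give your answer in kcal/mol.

Chair I (vinyl axial, methoxy axial, methyl equatorial): E = 2.29 kcal/mol.
Chair II (vinyl equatorial, methoxy equatorial, methyl axial): E = 1.77 kcal/mol.
ΔE = 2.29 − 1.77 = 0.52 kcal/mol; chair II is more stable.

0.52 kcal/mol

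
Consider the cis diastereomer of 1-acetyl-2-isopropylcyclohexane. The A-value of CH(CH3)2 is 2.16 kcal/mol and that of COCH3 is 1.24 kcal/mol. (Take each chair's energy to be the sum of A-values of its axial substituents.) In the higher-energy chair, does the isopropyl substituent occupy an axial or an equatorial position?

C1 and C2 have opposite parity, so for the cis isomer the two substituents are one axial and one equatorial in each chair.
Chair I (isopropyl axial, acetyl equatorial): E = 2.16 kcal/mol.
Chair II (isopropyl equatorial, acetyl axial): E = 1.24 kcal/mol.
Chair I is the less stable (higher-energy) conformer, and in that chair the isopropyl group is axial.

axial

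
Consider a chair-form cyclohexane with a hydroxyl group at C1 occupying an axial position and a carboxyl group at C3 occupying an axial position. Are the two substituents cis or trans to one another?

cis

C1 and C3 have the same parity, so their axial bonds point in the same direction.
With same-parity carbons, two substituents on the same face are both axial or both equatorial; opposite faces give one of each.
Here the groups are axial/axial → same face → cis.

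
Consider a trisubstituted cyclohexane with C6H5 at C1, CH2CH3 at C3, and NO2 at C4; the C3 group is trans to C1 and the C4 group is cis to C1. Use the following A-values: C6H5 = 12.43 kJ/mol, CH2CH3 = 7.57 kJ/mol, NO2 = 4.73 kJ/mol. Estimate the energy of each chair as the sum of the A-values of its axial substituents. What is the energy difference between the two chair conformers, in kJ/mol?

0.13 kJ/mol

Chair I (phenyl axial, ethyl equatorial, nitro equatorial): E = 12.43 kJ/mol.
Chair II (phenyl equatorial, ethyl axial, nitro axial): E = 12.30 kJ/mol.
ΔE = 12.43 − 12.30 = 0.13 kJ/mol; chair II is more stable.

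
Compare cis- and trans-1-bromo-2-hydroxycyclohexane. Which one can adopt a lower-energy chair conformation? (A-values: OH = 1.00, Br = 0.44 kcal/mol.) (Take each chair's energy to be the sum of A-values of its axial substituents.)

trans

At 1,2 positions (parity opposite): cis → (a,e or e,a); trans → (e,e or a,a).
Best chair for cis: E = 0.44 kcal/mol; best chair for trans: E = 0.00 kcal/mol.
The trans isomer is lower by 0.44 kcal/mol.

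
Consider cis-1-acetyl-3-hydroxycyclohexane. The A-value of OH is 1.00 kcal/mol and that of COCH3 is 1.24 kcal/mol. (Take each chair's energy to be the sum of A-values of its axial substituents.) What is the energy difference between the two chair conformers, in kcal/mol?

C1 and C3 have the same parity, so for the cis isomer the two substituents are e,e in one chair and a,a in the other.
Chair I (hydroxyl axial, acetyl axial): E = 2.24 kcal/mol.
Chair II (hydroxyl equatorial, acetyl equatorial): E = 0.00 kcal/mol.
ΔE = 2.24 − 0.00 = 2.24 kcal/mol; chair II is more stable.

2.24 kcal/mol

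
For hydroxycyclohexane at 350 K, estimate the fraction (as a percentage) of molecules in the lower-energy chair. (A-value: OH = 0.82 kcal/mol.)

76.5%

One chair has the hydroxyl group axial (E = 0.82 kcal/mol) and the other has it equatorial (E = 0).
ΔG = 0.82 kcal/mol between the two chairs.
K = exp(ΔG/RT) with R = 1.987×10⁻³ kcal mol⁻¹ K⁻¹ and T = 350 K gives K ≈ 3.25.
Fraction in the lower-energy chair = K/(K+1) = 76.5%.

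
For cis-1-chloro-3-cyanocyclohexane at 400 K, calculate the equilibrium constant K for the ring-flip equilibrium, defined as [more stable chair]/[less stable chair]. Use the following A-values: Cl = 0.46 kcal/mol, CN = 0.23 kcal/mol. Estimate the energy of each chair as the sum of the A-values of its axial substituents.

K ≈ 2.38

C1 and C3 have the same parity, so for the cis isomer the two substituents are e,e in one chair and a,a in the other.
Chair I (chloro axial, cyano axial): E = 0.69 kcal/mol; chair II (chloro equatorial, cyano equatorial): E = 0.00 kcal/mol.
ΔG = 0.69 kcal/mol between the two chairs.
K = exp(ΔG/RT) with R = 1.987×10⁻³ kcal mol⁻¹ K⁻¹ and T = 400 K gives K ≈ 2.38.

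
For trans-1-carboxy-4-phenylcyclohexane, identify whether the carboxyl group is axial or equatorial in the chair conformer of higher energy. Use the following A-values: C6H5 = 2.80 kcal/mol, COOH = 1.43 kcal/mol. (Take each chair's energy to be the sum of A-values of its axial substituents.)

axial

C1 and C4 have opposite parity, so for the trans isomer the two substituents are e,e in one chair and a,a in the other.
Chair I (phenyl axial, carboxyl axial): E = 4.23 kcal/mol.
Chair II (phenyl equatorial, carboxyl equatorial): E = 0.00 kcal/mol.
Chair I is the less stable (higher-energy) conformer, and in that chair the carboxyl group is axial.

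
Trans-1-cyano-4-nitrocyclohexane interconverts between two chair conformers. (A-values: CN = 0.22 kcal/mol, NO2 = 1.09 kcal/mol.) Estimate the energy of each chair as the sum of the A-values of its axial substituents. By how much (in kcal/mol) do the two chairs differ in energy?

1.31 kcal/mol

C1 and C4 have opposite parity, so for the trans isomer the two substituents are e,e in one chair and a,a in the other.
Chair I (cyano axial, nitro axial): E = 1.31 kcal/mol.
Chair II (cyano equatorial, nitro equatorial): E = 0.00 kcal/mol.
ΔE = 1.31 − 0.00 = 1.31 kcal/mol; chair II is more stable.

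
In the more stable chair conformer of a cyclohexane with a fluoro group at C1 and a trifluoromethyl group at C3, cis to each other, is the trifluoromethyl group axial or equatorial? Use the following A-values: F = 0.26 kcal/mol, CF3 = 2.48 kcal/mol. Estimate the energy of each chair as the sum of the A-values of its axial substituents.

equatorial

C1 and C3 have the same parity, so for the cis isomer the two substituents are e,e in one chair and a,a in the other.
Chair I (fluoro axial, trifluoromethyl axial): E = 2.74 kcal/mol.
Chair II (fluoro equatorial, trifluoromethyl equatorial): E = 0.00 kcal/mol.
Chair II is the more stable (lower-energy) conformer, and in that chair the trifluoromethyl group is equatorial.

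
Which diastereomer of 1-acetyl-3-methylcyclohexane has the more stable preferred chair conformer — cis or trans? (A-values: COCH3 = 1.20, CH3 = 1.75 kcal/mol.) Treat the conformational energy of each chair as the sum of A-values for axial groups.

At 1,3 positions (parity same): cis → (e,e or a,a); trans → (a,e or e,a).
Best chair for cis: E = 0.00 kcal/mol; best chair for trans: E = 1.20 kcal/mol.
The cis isomer is lower by 1.20 kcal/mol.

cis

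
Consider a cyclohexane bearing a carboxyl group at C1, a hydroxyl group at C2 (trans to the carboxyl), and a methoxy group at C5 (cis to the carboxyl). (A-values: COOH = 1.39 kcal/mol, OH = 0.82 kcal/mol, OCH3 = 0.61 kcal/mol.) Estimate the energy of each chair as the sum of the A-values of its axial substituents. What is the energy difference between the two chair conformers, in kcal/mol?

2.82 kcal/mol

Chair I (carboxyl axial, hydroxyl axial, methoxy axial): E = 2.82 kcal/mol.
Chair II (carboxyl equatorial, hydroxyl equatorial, methoxy equatorial): E = 0.00 kcal/mol.
ΔE = 2.82 − 0.00 = 2.82 kcal/mol; chair II is more stable.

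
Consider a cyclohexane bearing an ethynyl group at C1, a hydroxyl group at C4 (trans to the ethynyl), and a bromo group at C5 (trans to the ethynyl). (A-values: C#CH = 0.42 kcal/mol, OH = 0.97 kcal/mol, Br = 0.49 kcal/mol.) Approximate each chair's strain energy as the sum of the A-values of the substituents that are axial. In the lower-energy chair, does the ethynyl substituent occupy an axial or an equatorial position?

equatorial

Chair I (ethynyl axial, hydroxyl axial, bromo equatorial): E = 1.39 kcal/mol.
Chair II (ethynyl equatorial, hydroxyl equatorial, bromo axial): E = 0.49 kcal/mol.
Chair II is the more stable (lower-energy) conformer, and in that chair the ethynyl group is equatorial.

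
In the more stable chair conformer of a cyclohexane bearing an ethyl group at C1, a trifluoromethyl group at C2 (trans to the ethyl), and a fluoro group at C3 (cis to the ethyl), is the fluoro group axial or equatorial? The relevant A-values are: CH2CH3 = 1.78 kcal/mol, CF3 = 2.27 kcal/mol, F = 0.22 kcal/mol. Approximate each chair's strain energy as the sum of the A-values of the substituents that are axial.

Chair I (ethyl axial, trifluoromethyl axial, fluoro axial): E = 4.27 kcal/mol.
Chair II (ethyl equatorial, trifluoromethyl equatorial, fluoro equatorial): E = 0.00 kcal/mol.
Chair II is the more stable (lower-energy) conformer, and in that chair the fluoro group is equatorial.

equatorial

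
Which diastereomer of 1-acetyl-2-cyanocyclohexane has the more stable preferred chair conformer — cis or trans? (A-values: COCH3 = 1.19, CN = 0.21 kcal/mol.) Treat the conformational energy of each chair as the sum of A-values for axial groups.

trans

At 1,2 positions (parity opposite): cis → (a,e or e,a); trans → (e,e or a,a).
Best chair for cis: E = 0.21 kcal/mol; best chair for trans: E = 0.00 kcal/mol.
The trans isomer is lower by 0.21 kcal/mol.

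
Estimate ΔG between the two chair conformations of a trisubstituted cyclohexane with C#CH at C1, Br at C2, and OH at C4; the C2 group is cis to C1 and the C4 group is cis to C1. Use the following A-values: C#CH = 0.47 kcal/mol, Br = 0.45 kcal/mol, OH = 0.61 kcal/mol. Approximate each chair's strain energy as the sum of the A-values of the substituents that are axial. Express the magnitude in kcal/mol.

Chair I (ethynyl axial, bromo equatorial, hydroxyl equatorial): E = 0.47 kcal/mol.
Chair II (ethynyl equatorial, bromo axial, hydroxyl axial): E = 1.06 kcal/mol.
ΔE = 1.06 − 0.47 = 0.59 kcal/mol; chair I is more stable.

0.59 kcal/mol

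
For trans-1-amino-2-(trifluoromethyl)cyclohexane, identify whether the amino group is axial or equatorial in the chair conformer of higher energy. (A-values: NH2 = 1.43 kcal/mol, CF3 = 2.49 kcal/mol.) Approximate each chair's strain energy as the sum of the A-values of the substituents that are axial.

C1 and C2 have opposite parity, so for the trans isomer the two substituents are e,e in one chair and a,a in the other.
Chair I (amino axial, trifluoromethyl axial): E = 3.92 kcal/mol.
Chair II (amino equatorial, trifluoromethyl equatorial): E = 0.00 kcal/mol.
Chair I is the less stable (higher-energy) conformer, and in that chair the amino group is axial.

axial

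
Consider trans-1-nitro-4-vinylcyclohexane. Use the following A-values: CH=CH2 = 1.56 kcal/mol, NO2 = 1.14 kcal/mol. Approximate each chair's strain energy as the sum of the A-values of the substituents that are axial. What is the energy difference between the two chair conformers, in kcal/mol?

2.70 kcal/mol

C1 and C4 have opposite parity, so for the trans isomer the two substituents are e,e in one chair and a,a in the other.
Chair I (vinyl axial, nitro axial): E = 2.70 kcal/mol.
Chair II (vinyl equatorial, nitro equatorial): E = 0.00 kcal/mol.
ΔE = 2.70 − 0.00 = 2.70 kcal/mol; chair II is more stable.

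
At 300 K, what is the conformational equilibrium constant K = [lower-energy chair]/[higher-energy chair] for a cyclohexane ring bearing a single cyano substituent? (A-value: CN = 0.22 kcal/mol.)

One chair has the cyano group axial (E = 0.22 kcal/mol) and the other has it equatorial (E = 0).
ΔG = 0.22 kcal/mol between the two chairs.
K = exp(ΔG/RT) with R = 1.987×10⁻³ kcal mol⁻¹ K⁻¹ and T = 300 K gives K ≈ 1.45.

K ≈ 1.45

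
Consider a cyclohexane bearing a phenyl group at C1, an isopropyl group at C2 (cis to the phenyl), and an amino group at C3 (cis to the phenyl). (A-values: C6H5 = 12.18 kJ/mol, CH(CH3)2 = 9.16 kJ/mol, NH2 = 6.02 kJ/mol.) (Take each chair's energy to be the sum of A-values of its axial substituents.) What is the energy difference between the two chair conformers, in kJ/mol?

Chair I (phenyl axial, isopropyl equatorial, amino axial): E = 18.20 kJ/mol.
Chair II (phenyl equatorial, isopropyl axial, amino equatorial): E = 9.16 kJ/mol.
ΔE = 18.20 − 9.16 = 9.04 kJ/mol; chair II is more stable.

9.04 kJ/mol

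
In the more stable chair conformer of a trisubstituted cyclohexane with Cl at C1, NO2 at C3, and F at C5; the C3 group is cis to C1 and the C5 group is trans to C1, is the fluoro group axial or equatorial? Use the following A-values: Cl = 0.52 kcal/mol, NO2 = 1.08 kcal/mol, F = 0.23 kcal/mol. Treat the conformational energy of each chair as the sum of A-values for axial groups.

axial

Chair I (chloro axial, nitro axial, fluoro equatorial): E = 1.60 kcal/mol.
Chair II (chloro equatorial, nitro equatorial, fluoro axial): E = 0.23 kcal/mol.
Chair II is the more stable (lower-energy) conformer, and in that chair the fluoro group is axial.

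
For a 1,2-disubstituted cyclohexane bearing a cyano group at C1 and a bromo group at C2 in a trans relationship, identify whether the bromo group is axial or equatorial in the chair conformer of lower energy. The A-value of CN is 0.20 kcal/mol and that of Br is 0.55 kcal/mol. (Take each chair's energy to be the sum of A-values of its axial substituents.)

equatorial

C1 and C2 have opposite parity, so for the trans isomer the two substituents are e,e in one chair and a,a in the other.
Chair I (cyano axial, bromo axial): E = 0.75 kcal/mol.
Chair II (cyano equatorial, bromo equatorial): E = 0.00 kcal/mol.
Chair II is the more stable (lower-energy) conformer, and in that chair the bromo group is equatorial.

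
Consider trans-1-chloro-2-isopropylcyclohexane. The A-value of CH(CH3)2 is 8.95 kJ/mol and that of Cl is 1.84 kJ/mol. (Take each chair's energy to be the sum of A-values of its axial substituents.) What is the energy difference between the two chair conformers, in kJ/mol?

10.79 kJ/mol

C1 and C2 have opposite parity, so for the trans isomer the two substituents are e,e in one chair and a,a in the other.
Chair I (isopropyl axial, chloro axial): E = 10.79 kJ/mol.
Chair II (isopropyl equatorial, chloro equatorial): E = 0.00 kJ/mol.
ΔE = 10.79 − 0.00 = 10.79 kJ/mol; chair II is more stable.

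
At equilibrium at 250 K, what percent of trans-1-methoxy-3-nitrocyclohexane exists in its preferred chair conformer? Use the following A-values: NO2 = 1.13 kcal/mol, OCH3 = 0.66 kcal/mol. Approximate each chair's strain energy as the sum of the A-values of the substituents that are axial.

72.0%

C1 and C3 have the same parity, so for the trans isomer the two substituents are one axial and one equatorial in each chair.
Chair I (nitro axial, methoxy equatorial): E = 1.13 kcal/mol; chair II (nitro equatorial, methoxy axial): E = 0.66 kcal/mol.
ΔG = 0.47 kcal/mol between the two chairs.
K = exp(ΔG/RT) with R = 1.987×10⁻³ kcal mol⁻¹ K⁻¹ and T = 250 K gives K ≈ 2.58.
Fraction in the lower-energy chair = K/(K+1) = 72.0%.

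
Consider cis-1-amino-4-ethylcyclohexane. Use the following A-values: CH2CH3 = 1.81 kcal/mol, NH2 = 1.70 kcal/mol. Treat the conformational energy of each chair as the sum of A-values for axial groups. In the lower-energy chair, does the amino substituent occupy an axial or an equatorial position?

C1 and C4 have opposite parity, so for the cis isomer the two substituents are one axial and one equatorial in each chair.
Chair I (ethyl axial, amino equatorial): E = 1.81 kcal/mol.
Chair II (ethyl equatorial, amino axial): E = 1.70 kcal/mol.
Chair II is the more stable (lower-energy) conformer, and in that chair the amino group is axial.

axial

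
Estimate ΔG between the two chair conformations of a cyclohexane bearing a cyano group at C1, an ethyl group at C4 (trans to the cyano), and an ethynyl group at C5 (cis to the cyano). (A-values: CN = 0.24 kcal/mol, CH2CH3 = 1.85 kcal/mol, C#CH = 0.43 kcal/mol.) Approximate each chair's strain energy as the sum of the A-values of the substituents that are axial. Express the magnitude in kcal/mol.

Chair I (cyano axial, ethyl axial, ethynyl axial): E = 2.52 kcal/mol.
Chair II (cyano equatorial, ethyl equatorial, ethynyl equatorial): E = 0.00 kcal/mol.
ΔE = 2.52 − 0.00 = 2.52 kcal/mol; chair II is more stable.

2.52 kcal/mol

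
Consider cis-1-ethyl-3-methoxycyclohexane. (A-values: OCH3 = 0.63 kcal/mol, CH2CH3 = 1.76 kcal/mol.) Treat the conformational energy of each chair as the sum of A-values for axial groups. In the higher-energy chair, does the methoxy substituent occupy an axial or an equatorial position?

C1 and C3 have the same parity, so for the cis isomer the two substituents are e,e in one chair and a,a in the other.
Chair I (methoxy axial, ethyl axial): E = 2.39 kcal/mol.
Chair II (methoxy equatorial, ethyl equatorial): E = 0.00 kcal/mol.
Chair I is the less stable (higher-energy) conformer, and in that chair the methoxy group is axial.

axial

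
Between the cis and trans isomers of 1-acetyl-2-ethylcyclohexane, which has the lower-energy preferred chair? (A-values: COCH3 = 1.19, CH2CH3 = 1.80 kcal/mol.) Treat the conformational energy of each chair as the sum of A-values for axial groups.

At 1,2 positions (parity opposite): cis → (a,e or e,a); trans → (e,e or a,a).
Best chair for cis: E = 1.19 kcal/mol; best chair for trans: E = 0.00 kcal/mol.
The trans isomer is lower by 1.19 kcal/mol.

trans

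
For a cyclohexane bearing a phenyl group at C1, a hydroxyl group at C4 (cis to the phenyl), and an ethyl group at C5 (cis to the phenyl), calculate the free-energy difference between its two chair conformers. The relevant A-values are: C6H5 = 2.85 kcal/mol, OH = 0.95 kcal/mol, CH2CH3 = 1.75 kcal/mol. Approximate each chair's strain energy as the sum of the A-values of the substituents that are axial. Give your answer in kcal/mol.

3.65 kcal/mol

Chair I (phenyl axial, hydroxyl equatorial, ethyl axial): E = 4.60 kcal/mol.
Chair II (phenyl equatorial, hydroxyl axial, ethyl equatorial): E = 0.95 kcal/mol.
ΔE = 4.60 − 0.95 = 3.65 kcal/mol; chair II is more stable.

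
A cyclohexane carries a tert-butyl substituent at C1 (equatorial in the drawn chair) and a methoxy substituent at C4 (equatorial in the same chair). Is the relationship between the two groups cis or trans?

trans

C1 and C4 have opposite parity, so their axial bonds point in opposite directions.
With opposite-parity carbons, two substituents on the same face are one axial and one equatorial; opposite faces give both axial or both equatorial.
Here the groups are equatorial/equatorial → opposite face → trans.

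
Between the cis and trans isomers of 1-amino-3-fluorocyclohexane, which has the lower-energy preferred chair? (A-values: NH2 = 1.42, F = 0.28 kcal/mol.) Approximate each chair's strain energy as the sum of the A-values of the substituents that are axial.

cis

At 1,3 positions (parity same): cis → (e,e or a,a); trans → (a,e or e,a).
Best chair for cis: E = 0.00 kcal/mol; best chair for trans: E = 0.28 kcal/mol.
The cis isomer is lower by 0.28 kcal/mol.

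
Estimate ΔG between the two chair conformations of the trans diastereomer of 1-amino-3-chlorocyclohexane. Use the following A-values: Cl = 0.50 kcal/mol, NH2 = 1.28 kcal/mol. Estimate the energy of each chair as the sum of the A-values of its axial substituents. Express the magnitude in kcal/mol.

0.78 kcal/mol

C1 and C3 have the same parity, so for the trans isomer the two substituents are one axial and one equatorial in each chair.
Chair I (chloro axial, amino equatorial): E = 0.50 kcal/mol.
Chair II (chloro equatorial, amino axial): E = 1.28 kcal/mol.
ΔE = 1.28 − 0.50 = 0.78 kcal/mol; chair I is more stable.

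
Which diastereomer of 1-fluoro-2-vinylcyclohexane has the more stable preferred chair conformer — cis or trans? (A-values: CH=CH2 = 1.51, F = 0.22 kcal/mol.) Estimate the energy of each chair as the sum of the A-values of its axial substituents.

trans

At 1,2 positions (parity opposite): cis → (a,e or e,a); trans → (e,e or a,a).
Best chair for cis: E = 0.22 kcal/mol; best chair for trans: E = 0.00 kcal/mol.
The trans isomer is lower by 0.22 kcal/mol.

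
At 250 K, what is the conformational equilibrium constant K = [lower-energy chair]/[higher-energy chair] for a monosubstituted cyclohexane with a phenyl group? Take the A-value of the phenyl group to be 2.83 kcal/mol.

One chair has the phenyl group axial (E = 2.83 kcal/mol) and the other has it equatorial (E = 0).
ΔG = 2.83 kcal/mol between the two chairs.
K = exp(ΔG/RT) with R = 1.987×10⁻³ kcal mol⁻¹ K⁻¹ and T = 250 K gives K ≈ 298.

K ≈ 298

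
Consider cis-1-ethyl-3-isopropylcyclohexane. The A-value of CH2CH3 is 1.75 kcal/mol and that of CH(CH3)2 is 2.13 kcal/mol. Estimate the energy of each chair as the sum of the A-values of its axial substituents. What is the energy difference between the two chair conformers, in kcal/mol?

3.88 kcal/mol

C1 and C3 have the same parity, so for the cis isomer the two substituents are e,e in one chair and a,a in the other.
Chair I (ethyl axial, isopropyl axial): E = 3.88 kcal/mol.
Chair II (ethyl equatorial, isopropyl equatorial): E = 0.00 kcal/mol.
ΔE = 3.88 − 0.00 = 3.88 kcal/mol; chair II is more stable.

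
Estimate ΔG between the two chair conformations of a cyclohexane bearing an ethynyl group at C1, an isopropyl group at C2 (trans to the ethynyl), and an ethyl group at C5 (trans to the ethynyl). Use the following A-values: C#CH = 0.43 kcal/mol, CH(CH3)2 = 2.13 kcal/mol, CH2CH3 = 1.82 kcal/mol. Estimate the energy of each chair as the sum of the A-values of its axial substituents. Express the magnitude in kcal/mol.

0.74 kcal/mol

Chair I (ethynyl axial, isopropyl axial, ethyl equatorial): E = 2.56 kcal/mol.
Chair II (ethynyl equatorial, isopropyl equatorial, ethyl axial): E = 1.82 kcal/mol.
ΔE = 2.56 − 1.82 = 0.74 kcal/mol; chair II is more stable.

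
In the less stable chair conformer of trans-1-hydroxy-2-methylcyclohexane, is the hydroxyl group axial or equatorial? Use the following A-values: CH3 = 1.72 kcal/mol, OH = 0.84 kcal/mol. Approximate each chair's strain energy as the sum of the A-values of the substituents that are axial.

C1 and C2 have opposite parity, so for the trans isomer the two substituents are e,e in one chair and a,a in the other.
Chair I (methyl axial, hydroxyl axial): E = 2.56 kcal/mol.
Chair II (methyl equatorial, hydroxyl equatorial): E = 0.00 kcal/mol.
Chair I is the less stable (higher-energy) conformer, and in that chair the hydroxyl group is axial.

axial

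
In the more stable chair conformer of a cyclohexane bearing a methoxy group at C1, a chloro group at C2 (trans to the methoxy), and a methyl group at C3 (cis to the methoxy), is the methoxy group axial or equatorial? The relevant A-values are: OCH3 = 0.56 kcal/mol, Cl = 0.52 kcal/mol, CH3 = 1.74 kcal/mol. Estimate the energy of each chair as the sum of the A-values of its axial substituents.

equatorial

Chair I (methoxy axial, chloro axial, methyl axial): E = 2.82 kcal/mol.
Chair II (methoxy equatorial, chloro equatorial, methyl equatorial): E = 0.00 kcal/mol.
Chair II is the more stable (lower-energy) conformer, and in that chair the methoxy group is equatorial.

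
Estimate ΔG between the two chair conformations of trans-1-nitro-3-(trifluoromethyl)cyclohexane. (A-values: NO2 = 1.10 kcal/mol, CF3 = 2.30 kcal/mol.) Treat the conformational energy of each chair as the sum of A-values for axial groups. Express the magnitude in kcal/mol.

1.20 kcal/mol

C1 and C3 have the same parity, so for the trans isomer the two substituents are one axial and one equatorial in each chair.
Chair I (nitro axial, trifluoromethyl equatorial): E = 1.10 kcal/mol.
Chair II (nitro equatorial, trifluoromethyl axial): E = 2.30 kcal/mol.
ΔE = 2.30 − 1.10 = 1.20 kcal/mol; chair I is more stable.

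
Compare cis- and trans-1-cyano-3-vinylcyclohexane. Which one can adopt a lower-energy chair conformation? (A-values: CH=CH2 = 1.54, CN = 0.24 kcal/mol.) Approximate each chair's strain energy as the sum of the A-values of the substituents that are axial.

At 1,3 positions (parity same): cis → (e,e or a,a); trans → (a,e or e,a).
Best chair for cis: E = 0.00 kcal/mol; best chair for trans: E = 0.24 kcal/mol.
The cis isomer is lower by 0.24 kcal/mol.

cis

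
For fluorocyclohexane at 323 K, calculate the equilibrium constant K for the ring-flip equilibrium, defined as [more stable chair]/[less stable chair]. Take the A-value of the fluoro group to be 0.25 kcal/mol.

One chair has the fluoro group axial (E = 0.25 kcal/mol) and the other has it equatorial (E = 0).
ΔG = 0.25 kcal/mol between the two chairs.
K = exp(ΔG/RT) with R = 1.987×10⁻³ kcal mol⁻¹ K⁻¹ and T = 323 K gives K ≈ 1.48.

K ≈ 1.48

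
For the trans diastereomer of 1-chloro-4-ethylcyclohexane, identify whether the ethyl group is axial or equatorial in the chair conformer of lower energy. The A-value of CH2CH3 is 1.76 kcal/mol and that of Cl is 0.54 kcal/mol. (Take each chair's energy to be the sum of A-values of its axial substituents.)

C1 and C4 have opposite parity, so for the trans isomer the two substituents are e,e in one chair and a,a in the other.
Chair I (ethyl axial, chloro axial): E = 2.30 kcal/mol.
Chair II (ethyl equatorial, chloro equatorial): E = 0.00 kcal/mol.
Chair II is the more stable (lower-energy) conformer, and in that chair the ethyl group is equatorial.

equatorial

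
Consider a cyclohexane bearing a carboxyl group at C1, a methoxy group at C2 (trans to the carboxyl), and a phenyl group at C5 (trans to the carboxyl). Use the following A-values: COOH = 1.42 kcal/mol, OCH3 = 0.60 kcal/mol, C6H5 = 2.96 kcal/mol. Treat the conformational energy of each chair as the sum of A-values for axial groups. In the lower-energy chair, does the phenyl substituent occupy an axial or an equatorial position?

Chair I (carboxyl axial, methoxy axial, phenyl equatorial): E = 2.02 kcal/mol.
Chair II (carboxyl equatorial, methoxy equatorial, phenyl axial): E = 2.96 kcal/mol.
Chair I is the more stable (lower-energy) conformer, and in that chair the phenyl group is equatorial.

equatorial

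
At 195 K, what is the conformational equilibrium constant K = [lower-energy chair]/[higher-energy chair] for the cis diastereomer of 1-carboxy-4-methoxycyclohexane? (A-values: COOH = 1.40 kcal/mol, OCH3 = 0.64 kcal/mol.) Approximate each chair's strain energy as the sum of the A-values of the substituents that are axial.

C1 and C4 have opposite parity, so for the cis isomer the two substituents are one axial and one equatorial in each chair.
Chair I (carboxyl axial, methoxy equatorial): E = 1.40 kcal/mol; chair II (carboxyl equatorial, methoxy axial): E = 0.64 kcal/mol.
ΔG = 0.76 kcal/mol between the two chairs.
K = exp(ΔG/RT) with R = 1.987×10⁻³ kcal mol⁻¹ K⁻¹ and T = 195 K gives K ≈ 7.11.

K ≈ 7.11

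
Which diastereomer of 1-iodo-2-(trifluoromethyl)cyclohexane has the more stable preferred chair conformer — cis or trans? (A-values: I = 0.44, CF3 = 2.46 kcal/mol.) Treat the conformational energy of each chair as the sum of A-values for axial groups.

At 1,2 positions (parity opposite): cis → (a,e or e,a); trans → (e,e or a,a).
Best chair for cis: E = 0.44 kcal/mol; best chair for trans: E = 0.00 kcal/mol.
The trans isomer is lower by 0.44 kcal/mol.

trans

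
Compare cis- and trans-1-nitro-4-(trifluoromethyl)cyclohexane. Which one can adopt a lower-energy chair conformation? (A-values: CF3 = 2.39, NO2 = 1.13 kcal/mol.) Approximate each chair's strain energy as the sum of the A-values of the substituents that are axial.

At 1,4 positions (parity opposite): cis → (a,e or e,a); trans → (e,e or a,a).
Best chair for cis: E = 1.13 kcal/mol; best chair for trans: E = 0.00 kcal/mol.
The trans isomer is lower by 1.13 kcal/mol.

trans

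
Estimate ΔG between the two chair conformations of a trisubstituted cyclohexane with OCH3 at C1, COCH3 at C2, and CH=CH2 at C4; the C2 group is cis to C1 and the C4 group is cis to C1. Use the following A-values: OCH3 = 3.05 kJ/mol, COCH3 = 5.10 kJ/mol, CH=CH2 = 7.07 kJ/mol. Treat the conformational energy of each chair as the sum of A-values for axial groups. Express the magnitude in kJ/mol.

Chair I (methoxy axial, acetyl equatorial, vinyl equatorial): E = 3.05 kJ/mol.
Chair II (methoxy equatorial, acetyl axial, vinyl axial): E = 12.17 kJ/mol.
ΔE = 12.17 − 3.05 = 9.12 kJ/mol; chair I is more stable.

9.12 kJ/mol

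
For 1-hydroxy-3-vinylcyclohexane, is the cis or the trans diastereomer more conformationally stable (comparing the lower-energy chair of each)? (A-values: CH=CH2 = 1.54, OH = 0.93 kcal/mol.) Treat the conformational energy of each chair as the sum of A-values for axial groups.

At 1,3 positions (parity same): cis → (e,e or a,a); trans → (a,e or e,a).
Best chair for cis: E = 0.00 kcal/mol; best chair for trans: E = 0.93 kcal/mol.
The cis isomer is lower by 0.93 kcal/mol.

cis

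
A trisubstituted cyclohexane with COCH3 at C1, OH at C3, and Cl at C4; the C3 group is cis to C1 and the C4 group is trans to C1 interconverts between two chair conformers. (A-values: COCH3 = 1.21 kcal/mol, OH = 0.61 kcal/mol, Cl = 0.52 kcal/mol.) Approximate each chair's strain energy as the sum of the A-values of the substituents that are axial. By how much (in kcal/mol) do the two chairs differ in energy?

2.34 kcal/mol

Chair I (acetyl axial, hydroxyl axial, chloro axial): E = 2.34 kcal/mol.
Chair II (acetyl equatorial, hydroxyl equatorial, chloro equatorial): E = 0.00 kcal/mol.
ΔE = 2.34 − 0.00 = 2.34 kcal/mol; chair II is more stable.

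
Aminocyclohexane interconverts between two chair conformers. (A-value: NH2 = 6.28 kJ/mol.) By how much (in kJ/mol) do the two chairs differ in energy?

6.28 kJ/mol

A monosubstituted cyclohexane has one chair with the amino group axial (E = A = 6.28 kJ/mol) and one with it equatorial (E = 0).
ΔE = 6.28 − 0 = 6.28 kJ/mol.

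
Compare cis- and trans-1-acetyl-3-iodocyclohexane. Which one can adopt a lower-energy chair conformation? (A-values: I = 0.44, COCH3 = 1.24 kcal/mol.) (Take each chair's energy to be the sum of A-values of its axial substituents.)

At 1,3 positions (parity same): cis → (e,e or a,a); trans → (a,e or e,a).
Best chair for cis: E = 0.00 kcal/mol; best chair for trans: E = 0.44 kcal/mol.
The cis isomer is lower by 0.44 kcal/mol.

cis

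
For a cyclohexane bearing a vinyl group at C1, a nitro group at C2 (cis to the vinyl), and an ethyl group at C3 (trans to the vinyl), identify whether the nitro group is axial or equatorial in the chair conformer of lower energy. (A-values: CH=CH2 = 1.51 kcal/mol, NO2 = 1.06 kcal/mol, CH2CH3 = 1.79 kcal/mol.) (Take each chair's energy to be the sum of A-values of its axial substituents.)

equatorial

Chair I (vinyl axial, nitro equatorial, ethyl equatorial): E = 1.51 kcal/mol.
Chair II (vinyl equatorial, nitro axial, ethyl axial): E = 2.85 kcal/mol.
Chair I is the more stable (lower-energy) conformer, and in that chair the nitro group is equatorial.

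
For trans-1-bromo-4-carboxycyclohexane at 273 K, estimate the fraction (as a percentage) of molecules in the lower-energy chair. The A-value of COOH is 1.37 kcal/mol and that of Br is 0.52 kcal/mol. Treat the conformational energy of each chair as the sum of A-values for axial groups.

C1 and C4 have opposite parity, so for the trans isomer the two substituents are e,e in one chair and a,a in the other.
Chair I (carboxyl axial, bromo axial): E = 1.89 kcal/mol; chair II (carboxyl equatorial, bromo equatorial): E = 0.00 kcal/mol.
ΔG = 1.89 kcal/mol between the two chairs.
K = exp(ΔG/RT) with R = 1.987×10⁻³ kcal mol⁻¹ K⁻¹ and T = 273 K gives K ≈ 32.6.
Fraction in the lower-energy chair = K/(K+1) = 97.0%.

97.0%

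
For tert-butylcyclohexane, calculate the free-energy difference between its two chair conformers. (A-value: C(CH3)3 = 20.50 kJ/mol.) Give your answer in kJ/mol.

A monosubstituted cyclohexane has one chair with the tert-butyl group axial (E = A = 20.50 kJ/mol) and one with it equatorial (E = 0).
ΔE = 20.50 − 0 = 20.50 kJ/mol.

20.50 kJ/mol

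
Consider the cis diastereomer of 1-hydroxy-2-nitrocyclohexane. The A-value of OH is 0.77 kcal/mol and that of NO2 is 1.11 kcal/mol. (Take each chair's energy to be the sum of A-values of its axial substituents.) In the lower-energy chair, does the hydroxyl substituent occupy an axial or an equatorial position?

C1 and C2 have opposite parity, so for the cis isomer the two substituents are one axial and one equatorial in each chair.
Chair I (hydroxyl axial, nitro equatorial): E = 0.77 kcal/mol.
Chair II (hydroxyl equatorial, nitro axial): E = 1.11 kcal/mol.
Chair I is the more stable (lower-energy) conformer, and in that chair the hydroxyl group is axial.

axial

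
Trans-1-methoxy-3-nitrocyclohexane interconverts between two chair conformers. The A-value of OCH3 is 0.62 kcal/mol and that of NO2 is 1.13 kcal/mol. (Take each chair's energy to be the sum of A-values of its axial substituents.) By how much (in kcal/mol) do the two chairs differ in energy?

C1 and C3 have the same parity, so for the trans isomer the two substituents are one axial and one equatorial in each chair.
Chair I (methoxy axial, nitro equatorial): E = 0.62 kcal/mol.
Chair II (methoxy equatorial, nitro axial): E = 1.13 kcal/mol.
ΔE = 1.13 − 0.62 = 0.51 kcal/mol; chair I is more stable.

0.51 kcal/mol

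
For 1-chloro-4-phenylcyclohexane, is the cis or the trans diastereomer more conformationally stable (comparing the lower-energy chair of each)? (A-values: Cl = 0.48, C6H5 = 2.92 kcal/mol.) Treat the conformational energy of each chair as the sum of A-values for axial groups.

At 1,4 positions (parity opposite): cis → (a,e or e,a); trans → (e,e or a,a).
Best chair for cis: E = 0.48 kcal/mol; best chair for trans: E = 0.00 kcal/mol.
The trans isomer is lower by 0.48 kcal/mol.

trans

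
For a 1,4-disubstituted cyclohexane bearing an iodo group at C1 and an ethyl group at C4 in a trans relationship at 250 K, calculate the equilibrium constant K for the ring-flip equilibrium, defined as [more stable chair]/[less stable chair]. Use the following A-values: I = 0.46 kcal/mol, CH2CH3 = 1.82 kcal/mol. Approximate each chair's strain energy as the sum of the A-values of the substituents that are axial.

C1 and C4 have opposite parity, so for the trans isomer the two substituents are e,e in one chair and a,a in the other.
Chair I (iodo axial, ethyl axial): E = 2.28 kcal/mol; chair II (iodo equatorial, ethyl equatorial): E = 0.00 kcal/mol.
ΔG = 2.28 kcal/mol between the two chairs.
K = exp(ΔG/RT) with R = 1.987×10⁻³ kcal mol⁻¹ K⁻¹ and T = 250 K gives K ≈ 98.5.

K ≈ 98.5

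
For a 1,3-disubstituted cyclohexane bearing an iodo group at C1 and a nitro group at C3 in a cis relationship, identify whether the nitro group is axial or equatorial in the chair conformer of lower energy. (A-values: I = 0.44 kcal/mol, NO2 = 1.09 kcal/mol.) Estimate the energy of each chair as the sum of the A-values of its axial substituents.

equatorial

C1 and C3 have the same parity, so for the cis isomer the two substituents are e,e in one chair and a,a in the other.
Chair I (iodo axial, nitro axial): E = 1.53 kcal/mol.
Chair II (iodo equatorial, nitro equatorial): E = 0.00 kcal/mol.
Chair II is the more stable (lower-energy) conformer, and in that chair the nitro group is equatorial.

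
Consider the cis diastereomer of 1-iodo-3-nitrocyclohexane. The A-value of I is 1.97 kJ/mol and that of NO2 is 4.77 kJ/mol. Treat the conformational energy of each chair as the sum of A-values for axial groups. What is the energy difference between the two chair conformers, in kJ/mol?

C1 and C3 have the same parity, so for the cis isomer the two substituents are e,e in one chair and a,a in the other.
Chair I (iodo axial, nitro axial): E = 6.74 kJ/mol.
Chair II (iodo equatorial, nitro equatorial): E = 0.00 kJ/mol.
ΔE = 6.74 − 0.00 = 6.74 kJ/mol; chair II is more stable.

6.74 kJ/mol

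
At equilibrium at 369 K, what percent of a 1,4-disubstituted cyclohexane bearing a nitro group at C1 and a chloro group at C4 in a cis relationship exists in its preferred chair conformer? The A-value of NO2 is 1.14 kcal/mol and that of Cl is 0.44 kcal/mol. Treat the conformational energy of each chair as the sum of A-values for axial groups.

C1 and C4 have opposite parity, so for the cis isomer the two substituents are one axial and one equatorial in each chair.
Chair I (nitro axial, chloro equatorial): E = 1.14 kcal/mol; chair II (nitro equatorial, chloro axial): E = 0.44 kcal/mol.
ΔG = 0.70 kcal/mol between the two chairs.
K = exp(ΔG/RT) with R = 1.987×10⁻³ kcal mol⁻¹ K⁻¹ and T = 369 K gives K ≈ 2.6.
Fraction in the lower-energy chair = K/(K+1) = 72.2%.

72.2%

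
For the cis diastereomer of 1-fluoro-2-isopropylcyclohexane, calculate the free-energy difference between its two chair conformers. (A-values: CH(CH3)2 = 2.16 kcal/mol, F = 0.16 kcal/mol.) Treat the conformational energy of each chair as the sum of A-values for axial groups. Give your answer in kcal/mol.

C1 and C2 have opposite parity, so for the cis isomer the two substituents are one axial and one equatorial in each chair.
Chair I (isopropyl axial, fluoro equatorial): E = 2.16 kcal/mol.
Chair II (isopropyl equatorial, fluoro axial): E = 0.16 kcal/mol.
ΔE = 2.16 − 0.16 = 2.00 kcal/mol; chair II is more stable.

2.00 kcal/mol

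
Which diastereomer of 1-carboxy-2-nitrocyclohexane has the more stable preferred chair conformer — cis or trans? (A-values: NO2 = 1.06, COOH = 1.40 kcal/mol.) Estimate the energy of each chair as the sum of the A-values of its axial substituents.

trans

At 1,2 positions (parity opposite): cis → (a,e or e,a); trans → (e,e or a,a).
Best chair for cis: E = 1.06 kcal/mol; best chair for trans: E = 0.00 kcal/mol.
The trans isomer is lower by 1.06 kcal/mol.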